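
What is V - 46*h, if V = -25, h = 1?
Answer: -71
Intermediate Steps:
V - 46*h = -25 - 46*1 = -25 - 46 = -71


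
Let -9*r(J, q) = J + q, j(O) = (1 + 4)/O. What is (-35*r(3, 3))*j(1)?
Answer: 350/3 ≈ 116.67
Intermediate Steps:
j(O) = 5/O
r(J, q) = -J/9 - q/9 (r(J, q) = -(J + q)/9 = -J/9 - q/9)
(-35*r(3, 3))*j(1) = (-35*(-⅑*3 - ⅑*3))*(5/1) = (-35*(-⅓ - ⅓))*(5*1) = -35*(-⅔)*5 = (70/3)*5 = 350/3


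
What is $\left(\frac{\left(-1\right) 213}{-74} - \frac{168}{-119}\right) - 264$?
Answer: $- \frac{326715}{1258} \approx -259.71$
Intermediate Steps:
$\left(\frac{\left(-1\right) 213}{-74} - \frac{168}{-119}\right) - 264 = \left(\left(-213\right) \left(- \frac{1}{74}\right) - - \frac{24}{17}\right) - 264 = \left(\frac{213}{74} + \frac{24}{17}\right) - 264 = \frac{5397}{1258} - 264 = - \frac{326715}{1258}$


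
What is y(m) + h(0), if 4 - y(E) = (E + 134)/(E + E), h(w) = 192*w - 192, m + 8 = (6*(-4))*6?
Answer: -28585/152 ≈ -188.06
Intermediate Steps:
m = -152 (m = -8 + (6*(-4))*6 = -8 - 24*6 = -8 - 144 = -152)
h(w) = -192 + 192*w
y(E) = 4 - (134 + E)/(2*E) (y(E) = 4 - (E + 134)/(E + E) = 4 - (134 + E)/(2*E))
y(m) + h(0) = (7/2 - 67/(-152)) + (-192 + 192*0) = (7/2 - 67*(-1/152)) + (-192 + 0) = (7/2 + 67/152) - 192 = 599/152 - 192 = -28585/152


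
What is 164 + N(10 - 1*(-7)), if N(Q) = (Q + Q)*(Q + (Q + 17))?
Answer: 1898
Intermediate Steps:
N(Q) = 2*Q*(17 + 2*Q) (N(Q) = (2*Q)*(Q + (17 + Q)) = (2*Q)*(17 + 2*Q) = 2*Q*(17 + 2*Q))
164 + N(10 - 1*(-7)) = 164 + 2*(10 - 1*(-7))*(17 + 2*(10 - 1*(-7))) = 164 + 2*(10 + 7)*(17 + 2*(10 + 7)) = 164 + 2*17*(17 + 2*17) = 164 + 2*17*(17 + 34) = 164 + 2*17*51 = 164 + 1734 = 1898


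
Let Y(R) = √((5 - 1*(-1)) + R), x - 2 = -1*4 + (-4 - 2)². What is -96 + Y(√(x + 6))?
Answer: -96 + √(6 + 2*√10) ≈ -92.489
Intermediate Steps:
x = 34 (x = 2 + (-1*4 + (-4 - 2)²) = 2 + (-4 + (-6)²) = 2 + (-4 + 36) = 2 + 32 = 34)
Y(R) = √(6 + R) (Y(R) = √((5 + 1) + R) = √(6 + R))
-96 + Y(√(x + 6)) = -96 + √(6 + √(34 + 6)) = -96 + √(6 + √40) = -96 + √(6 + 2*√10)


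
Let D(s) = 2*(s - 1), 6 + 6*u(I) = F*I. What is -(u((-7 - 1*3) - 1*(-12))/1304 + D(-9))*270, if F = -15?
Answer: 1760805/326 ≈ 5401.2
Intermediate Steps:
u(I) = -1 - 5*I/2 (u(I) = -1 + (-15*I)/6 = -1 - 5*I/2)
D(s) = -2 + 2*s (D(s) = 2*(-1 + s) = -2 + 2*s)
-(u((-7 - 1*3) - 1*(-12))/1304 + D(-9))*270 = -((-1 - 5*((-7 - 1*3) - 1*(-12))/2)/1304 + (-2 + 2*(-9)))*270 = -((-1 - 5*((-7 - 3) + 12)/2)*(1/1304) + (-2 - 18))*270 = -((-1 - 5*(-10 + 12)/2)*(1/1304) - 20)*270 = -((-1 - 5/2*2)*(1/1304) - 20)*270 = -((-1 - 5)*(1/1304) - 20)*270 = -(-6*1/1304 - 20)*270 = -(-3/652 - 20)*270 = -(-13043)*270/652 = -1*(-1760805/326) = 1760805/326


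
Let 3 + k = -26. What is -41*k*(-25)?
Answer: -29725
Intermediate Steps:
k = -29 (k = -3 - 26 = -29)
-41*k*(-25) = -41*(-29)*(-25) = 1189*(-25) = -29725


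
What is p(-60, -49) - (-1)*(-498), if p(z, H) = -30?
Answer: -528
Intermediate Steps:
p(-60, -49) - (-1)*(-498) = -30 - (-1)*(-498) = -30 - 1*498 = -30 - 498 = -528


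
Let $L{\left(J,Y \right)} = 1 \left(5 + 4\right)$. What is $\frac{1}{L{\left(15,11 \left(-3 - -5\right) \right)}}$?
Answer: $\frac{1}{9} \approx 0.11111$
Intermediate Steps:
$L{\left(J,Y \right)} = 9$ ($L{\left(J,Y \right)} = 1 \cdot 9 = 9$)
$\frac{1}{L{\left(15,11 \left(-3 - -5\right) \right)}} = \frac{1}{9}$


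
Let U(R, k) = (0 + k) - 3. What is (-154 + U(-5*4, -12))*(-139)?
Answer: 23491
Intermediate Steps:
U(R, k) = -3 + k (U(R, k) = k - 3 = -3 + k)
(-154 + U(-5*4, -12))*(-139) = (-154 + (-3 - 12))*(-139) = (-154 - 15)*(-139) = -169*(-139) = 23491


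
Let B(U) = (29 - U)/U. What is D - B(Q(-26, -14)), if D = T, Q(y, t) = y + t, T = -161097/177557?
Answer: 5807553/7102280 ≈ 0.81770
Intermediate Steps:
T = -161097/177557 (T = -161097*1/177557 = -161097/177557 ≈ -0.90730)
Q(y, t) = t + y
D = -161097/177557 ≈ -0.90730
B(U) = (29 - U)/U
D - B(Q(-26, -14)) = -161097/177557 - (29 - (-14 - 26))/(-14 - 26) = -161097/177557 - (29 - 1*(-40))/(-40) = -161097/177557 - (-1)*(29 + 40)/40 = -161097/177557 - (-1)*69/40 = -161097/177557 - 1*(-69/40) = -161097/177557 + 69/40 = 5807553/7102280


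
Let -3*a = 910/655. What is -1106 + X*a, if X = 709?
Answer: -563696/393 ≈ -1434.3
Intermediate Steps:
a = -182/393 (a = -910/(3*655) = -⅓*182/131 = -182/393 ≈ -0.46310)
-1106 + X*a = -1106 + 709*(-182/393) = -1106 - 129038/393 = -563696/393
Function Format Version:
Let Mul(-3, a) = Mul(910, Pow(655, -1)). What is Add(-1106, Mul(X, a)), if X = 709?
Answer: Rational(-563696, 393) ≈ -1434.3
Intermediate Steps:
a = Rational(-182, 393) (a = Mul(Rational(-1, 3), Mul(910, Pow(655, -1))) = Mul(Rational(-1, 3), Mul(910, Rational(1, 655))) = Mul(Rational(-1, 3), Rational(182, 131)) = Rational(-182, 393) ≈ -0.46310)
Add(-1106, Mul(X, a)) = Add(-1106, Mul(709, Rational(-182, 393))) = Add(-1106, Rational(-129038, 393)) = Rational(-563696, 393)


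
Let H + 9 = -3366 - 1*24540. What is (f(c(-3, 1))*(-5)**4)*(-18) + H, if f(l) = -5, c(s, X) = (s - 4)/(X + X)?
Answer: 28335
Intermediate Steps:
H = -27915 (H = -9 + (-3366 - 1*24540) = -9 + (-3366 - 24540) = -9 - 27906 = -27915)
c(s, X) = (-4 + s)/(2*X) (c(s, X) = (-4 + s)/((2*X)) = (-4 + s)*(1/(2*X)) = (-4 + s)/(2*X))
(f(c(-3, 1))*(-5)**4)*(-18) + H = -5*(-5)**4*(-18) - 27915 = -5*625*(-18) - 27915 = -3125*(-18) - 27915 = 56250 - 27915 = 28335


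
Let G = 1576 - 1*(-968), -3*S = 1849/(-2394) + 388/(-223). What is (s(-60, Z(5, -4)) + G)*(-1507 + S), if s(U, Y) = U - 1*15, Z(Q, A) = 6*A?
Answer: -1985280847169/533862 ≈ -3.7187e+6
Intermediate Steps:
S = 1341199/1601586 (S = -(1849/(-2394) + 388/(-223))/3 = -(1849*(-1/2394) + 388*(-1/223))/3 = -(-1849/2394 - 388/223)/3 = -⅓*(-1341199/533862) = 1341199/1601586 ≈ 0.83742)
s(U, Y) = -15 + U (s(U, Y) = U - 15 = -15 + U)
G = 2544 (G = 1576 + 968 = 2544)
(s(-60, Z(5, -4)) + G)*(-1507 + S) = ((-15 - 60) + 2544)*(-1507 + 1341199/1601586) = (-75 + 2544)*(-2412248903/1601586) = 2469*(-2412248903/1601586) = -1985280847169/533862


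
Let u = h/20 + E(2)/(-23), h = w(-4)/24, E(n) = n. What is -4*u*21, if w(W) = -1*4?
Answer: 1841/230 ≈ 8.0043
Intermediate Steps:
w(W) = -4
h = -⅙ (h = -4/24 = -4*1/24 = -⅙ ≈ -0.16667)
u = -263/2760 (u = -⅙/20 + 2/(-23) = -⅙*1/20 + 2*(-1/23) = -1/120 - 2/23 = -263/2760 ≈ -0.095290)
-4*u*21 = -4*(-263/2760)*21 = (263/690)*21 = 1841/230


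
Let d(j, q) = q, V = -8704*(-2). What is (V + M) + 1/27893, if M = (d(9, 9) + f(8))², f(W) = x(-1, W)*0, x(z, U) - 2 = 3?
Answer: 487820678/27893 ≈ 17489.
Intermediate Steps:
V = 17408
x(z, U) = 5 (x(z, U) = 2 + 3 = 5)
f(W) = 0 (f(W) = 5*0 = 0)
M = 81 (M = (9 + 0)² = 9² = 81)
(V + M) + 1/27893 = (17408 + 81) + 1/27893 = 17489 + 1/27893 = 487820678/27893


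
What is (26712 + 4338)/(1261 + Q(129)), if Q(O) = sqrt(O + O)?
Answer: 39154050/1589863 - 31050*sqrt(258)/1589863 ≈ 24.314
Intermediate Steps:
Q(O) = sqrt(2)*sqrt(O) (Q(O) = sqrt(2*O) = sqrt(2)*sqrt(O))
(26712 + 4338)/(1261 + Q(129)) = (26712 + 4338)/(1261 + sqrt(2)*sqrt(129)) = 31050/(1261 + sqrt(258))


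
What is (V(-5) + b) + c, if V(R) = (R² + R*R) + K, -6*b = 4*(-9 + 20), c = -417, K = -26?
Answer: -1201/3 ≈ -400.33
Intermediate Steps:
b = -22/3 (b = -2*(-9 + 20)/3 = -2*11/3 = -⅙*44 = -22/3 ≈ -7.3333)
V(R) = -26 + 2*R² (V(R) = (R² + R*R) - 26 = (R² + R²) - 26 = 2*R² - 26 = -26 + 2*R²)
(V(-5) + b) + c = ((-26 + 2*(-5)²) - 22/3) - 417 = ((-26 + 2*25) - 22/3) - 417 = ((-26 + 50) - 22/3) - 417 = (24 - 22/3) - 417 = 50/3 - 417 = -1201/3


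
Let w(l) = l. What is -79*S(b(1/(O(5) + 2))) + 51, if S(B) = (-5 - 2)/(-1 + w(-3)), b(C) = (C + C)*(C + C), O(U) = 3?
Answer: -349/4 ≈ -87.250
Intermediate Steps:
b(C) = 4*C² (b(C) = (2*C)*(2*C) = 4*C²)
S(B) = 7/4 (S(B) = (-5 - 2)/(-1 - 3) = -7/(-4) = -7*(-¼) = 7/4)
-79*S(b(1/(O(5) + 2))) + 51 = -79*7/4 + 51 = -553/4 + 51 = -349/4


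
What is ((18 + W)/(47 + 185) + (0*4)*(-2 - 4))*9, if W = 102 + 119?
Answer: 2151/232 ≈ 9.2715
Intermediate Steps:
W = 221
((18 + W)/(47 + 185) + (0*4)*(-2 - 4))*9 = ((18 + 221)/(47 + 185) + (0*4)*(-2 - 4))*9 = (239/232 + 0*(-6))*9 = (239*(1/232) + 0)*9 = (239/232 + 0)*9 = (239/232)*9 = 2151/232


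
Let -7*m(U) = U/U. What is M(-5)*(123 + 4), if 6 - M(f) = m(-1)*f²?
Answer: 8509/7 ≈ 1215.6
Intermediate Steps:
m(U) = -⅐ (m(U) = -U/(7*U) = -⅐*1 = -⅐)
M(f) = 6 + f²/7 (M(f) = 6 - (-1)*f²/7 = 6 + f²/7)
M(-5)*(123 + 4) = (6 + (⅐)*(-5)²)*(123 + 4) = (6 + (⅐)*25)*127 = (6 + 25/7)*127 = (67/7)*127 = 8509/7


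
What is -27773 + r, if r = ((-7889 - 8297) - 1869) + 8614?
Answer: -37214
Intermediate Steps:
r = -9441 (r = (-16186 - 1869) + 8614 = -18055 + 8614 = -9441)
-27773 + r = -27773 - 9441 = -37214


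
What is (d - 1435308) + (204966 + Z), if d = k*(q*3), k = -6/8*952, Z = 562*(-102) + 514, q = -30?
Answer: -1222892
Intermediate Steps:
Z = -56810 (Z = -57324 + 514 = -56810)
k = -714 (k = -6*1/8*952 = -3/4*952 = -714)
d = 64260 (d = -(-21420)*3 = -714*(-90) = 64260)
(d - 1435308) + (204966 + Z) = (64260 - 1435308) + (204966 - 56810) = -1371048 + 148156 = -1222892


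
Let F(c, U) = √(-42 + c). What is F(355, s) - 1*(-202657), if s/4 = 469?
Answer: 202657 + √313 ≈ 2.0267e+5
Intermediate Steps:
s = 1876 (s = 4*469 = 1876)
F(355, s) - 1*(-202657) = √(-42 + 355) - 1*(-202657) = √313 + 202657 = 202657 + √313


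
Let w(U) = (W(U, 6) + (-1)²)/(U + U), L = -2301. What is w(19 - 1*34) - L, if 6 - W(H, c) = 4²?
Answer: 23013/10 ≈ 2301.3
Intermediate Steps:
W(H, c) = -10 (W(H, c) = 6 - 1*4² = 6 - 1*16 = 6 - 16 = -10)
w(U) = -9/(2*U) (w(U) = (-10 + (-1)²)/(U + U) = (-10 + 1)/((2*U)) = -9/(2*U))
w(19 - 1*34) - L = -9/(2*(19 - 1*34)) - 1*(-2301) = -9/(2*(19 - 34)) + 2301 = -9/2/(-15) + 2301 = -9/2*(-1/15) + 2301 = 3/10 + 2301 = 23013/10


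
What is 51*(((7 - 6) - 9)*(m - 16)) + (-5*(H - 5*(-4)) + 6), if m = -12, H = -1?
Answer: 11335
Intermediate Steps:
51*(((7 - 6) - 9)*(m - 16)) + (-5*(H - 5*(-4)) + 6) = 51*(((7 - 6) - 9)*(-12 - 16)) + (-5*(-1 - 5*(-4)) + 6) = 51*((1 - 9)*(-28)) + (-5*(-1 + 20) + 6) = 51*(-8*(-28)) + (-5*19 + 6) = 51*224 + (-95 + 6) = 11424 - 89 = 11335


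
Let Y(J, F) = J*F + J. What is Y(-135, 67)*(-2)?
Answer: 18360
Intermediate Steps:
Y(J, F) = J + F*J (Y(J, F) = F*J + J = J + F*J)
Y(-135, 67)*(-2) = -135*(1 + 67)*(-2) = -135*68*(-2) = -9180*(-2) = 18360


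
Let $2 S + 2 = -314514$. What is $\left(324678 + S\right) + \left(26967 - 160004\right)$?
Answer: $34383$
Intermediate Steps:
$S = -157258$ ($S = -1 + \frac{1}{2} \left(-314514\right) = -1 - 157257 = -157258$)
$\left(324678 + S\right) + \left(26967 - 160004\right) = \left(324678 - 157258\right) + \left(26967 - 160004\right) = 167420 + \left(26967 - 160004\right) = 167420 - 133037 = 34383$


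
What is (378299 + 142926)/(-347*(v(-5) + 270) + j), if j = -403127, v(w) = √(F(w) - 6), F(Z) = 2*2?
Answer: -258953440825/246827372307 + 180865075*I*√2/246827372307 ≈ -1.0491 + 0.0010363*I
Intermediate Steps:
F(Z) = 4
v(w) = I*√2 (v(w) = √(4 - 6) = √(-2) = I*√2)
(378299 + 142926)/(-347*(v(-5) + 270) + j) = (378299 + 142926)/(-347*(I*√2 + 270) - 403127) = 521225/(-347*(270 + I*√2) - 403127) = 521225/((-93690 - 347*I*√2) - 403127) = 521225/(-496817 - 347*I*√2)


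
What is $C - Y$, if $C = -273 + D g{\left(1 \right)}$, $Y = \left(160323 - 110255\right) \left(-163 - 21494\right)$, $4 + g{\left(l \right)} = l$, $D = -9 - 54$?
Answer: $1084322592$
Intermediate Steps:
$D = -63$ ($D = -9 - 54 = -63$)
$g{\left(l \right)} = -4 + l$
$Y = -1084322676$ ($Y = 50068 \left(-21657\right) = -1084322676$)
$C = -84$ ($C = -273 - 63 \left(-4 + 1\right) = -273 - -189 = -273 + 189 = -84$)
$C - Y = -84 - -1084322676 = -84 + 1084322676 = 1084322592$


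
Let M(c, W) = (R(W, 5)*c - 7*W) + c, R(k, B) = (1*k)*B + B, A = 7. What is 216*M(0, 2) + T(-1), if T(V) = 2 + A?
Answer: -3015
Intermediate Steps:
T(V) = 9 (T(V) = 2 + 7 = 9)
R(k, B) = B + B*k (R(k, B) = k*B + B = B*k + B = B + B*k)
M(c, W) = c - 7*W + c*(5 + 5*W) (M(c, W) = ((5*(1 + W))*c - 7*W) + c = ((5 + 5*W)*c - 7*W) + c = (c*(5 + 5*W) - 7*W) + c = (-7*W + c*(5 + 5*W)) + c = c - 7*W + c*(5 + 5*W))
216*M(0, 2) + T(-1) = 216*(0 - 7*2 + 5*0*(1 + 2)) + 9 = 216*(0 - 14 + 5*0*3) + 9 = 216*(0 - 14 + 0) + 9 = 216*(-14) + 9 = -3024 + 9 = -3015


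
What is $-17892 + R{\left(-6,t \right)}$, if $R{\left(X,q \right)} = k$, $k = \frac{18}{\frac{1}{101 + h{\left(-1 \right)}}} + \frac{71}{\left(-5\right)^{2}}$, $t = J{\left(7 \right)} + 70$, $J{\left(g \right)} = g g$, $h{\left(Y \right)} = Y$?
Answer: $- \frac{402229}{25} \approx -16089.0$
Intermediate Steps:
$J{\left(g \right)} = g^{2}$
$t = 119$ ($t = 7^{2} + 70 = 49 + 70 = 119$)
$k = \frac{45071}{25}$ ($k = \frac{18}{\frac{1}{101 - 1}} + \frac{71}{\left(-5\right)^{2}} = \frac{18}{\frac{1}{100}} + \frac{71}{25} = 18 \frac{1}{\frac{1}{100}} + 71 \cdot \frac{1}{25} = 18 \cdot 100 + \frac{71}{25} = 1800 + \frac{71}{25} = \frac{45071}{25} \approx 1802.8$)
$R{\left(X,q \right)} = \frac{45071}{25}$
$-17892 + R{\left(-6,t \right)} = -17892 + \frac{45071}{25} = - \frac{402229}{25}$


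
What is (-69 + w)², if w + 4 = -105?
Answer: 31684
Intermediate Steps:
w = -109 (w = -4 - 105 = -109)
(-69 + w)² = (-69 - 109)² = (-178)² = 31684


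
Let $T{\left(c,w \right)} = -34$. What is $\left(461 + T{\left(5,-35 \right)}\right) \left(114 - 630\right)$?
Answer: $-220332$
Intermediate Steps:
$\left(461 + T{\left(5,-35 \right)}\right) \left(114 - 630\right) = \left(461 - 34\right) \left(114 - 630\right) = 427 \left(-516\right) = -220332$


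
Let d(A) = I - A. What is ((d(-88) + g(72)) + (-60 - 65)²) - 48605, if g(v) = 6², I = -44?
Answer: -32900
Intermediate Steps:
d(A) = -44 - A
g(v) = 36
((d(-88) + g(72)) + (-60 - 65)²) - 48605 = (((-44 - 1*(-88)) + 36) + (-60 - 65)²) - 48605 = (((-44 + 88) + 36) + (-125)²) - 48605 = ((44 + 36) + 15625) - 48605 = (80 + 15625) - 48605 = 15705 - 48605 = -32900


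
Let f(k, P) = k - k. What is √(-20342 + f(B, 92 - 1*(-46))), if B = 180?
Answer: I*√20342 ≈ 142.63*I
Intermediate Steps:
f(k, P) = 0
√(-20342 + f(B, 92 - 1*(-46))) = √(-20342 + 0) = √(-20342) = I*√20342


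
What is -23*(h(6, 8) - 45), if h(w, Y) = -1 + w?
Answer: 920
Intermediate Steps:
-23*(h(6, 8) - 45) = -23*((-1 + 6) - 45) = -23*(5 - 45) = -23*(-40) = 920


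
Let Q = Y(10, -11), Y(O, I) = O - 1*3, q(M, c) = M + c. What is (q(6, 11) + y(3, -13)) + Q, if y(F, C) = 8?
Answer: 32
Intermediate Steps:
Y(O, I) = -3 + O (Y(O, I) = O - 3 = -3 + O)
Q = 7 (Q = -3 + 10 = 7)
(q(6, 11) + y(3, -13)) + Q = ((6 + 11) + 8) + 7 = (17 + 8) + 7 = 25 + 7 = 32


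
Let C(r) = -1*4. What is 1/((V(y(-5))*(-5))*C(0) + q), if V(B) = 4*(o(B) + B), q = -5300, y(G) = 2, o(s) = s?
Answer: -1/4980 ≈ -0.00020080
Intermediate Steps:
C(r) = -4
V(B) = 8*B (V(B) = 4*(B + B) = 4*(2*B) = 8*B)
1/((V(y(-5))*(-5))*C(0) + q) = 1/(((8*2)*(-5))*(-4) - 5300) = 1/((16*(-5))*(-4) - 5300) = 1/(-80*(-4) - 5300) = 1/(320 - 5300) = 1/(-4980) = -1/4980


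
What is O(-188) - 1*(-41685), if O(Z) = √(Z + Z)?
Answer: 41685 + 2*I*√94 ≈ 41685.0 + 19.391*I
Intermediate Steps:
O(Z) = √2*√Z (O(Z) = √(2*Z) = √2*√Z)
O(-188) - 1*(-41685) = √2*√(-188) - 1*(-41685) = √2*(2*I*√47) + 41685 = 2*I*√94 + 41685 = 41685 + 2*I*√94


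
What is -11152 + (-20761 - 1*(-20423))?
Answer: -11490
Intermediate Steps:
-11152 + (-20761 - 1*(-20423)) = -11152 + (-20761 + 20423) = -11152 - 338 = -11490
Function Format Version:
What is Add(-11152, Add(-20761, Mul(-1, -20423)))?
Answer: -11490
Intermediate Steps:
Add(-11152, Add(-20761, Mul(-1, -20423))) = Add(-11152, Add(-20761, 20423)) = Add(-11152, -338) = -11490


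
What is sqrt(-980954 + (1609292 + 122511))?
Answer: sqrt(750849) ≈ 866.52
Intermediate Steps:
sqrt(-980954 + (1609292 + 122511)) = sqrt(-980954 + 1731803) = sqrt(750849)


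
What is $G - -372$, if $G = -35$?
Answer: $337$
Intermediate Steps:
$G - -372 = -35 - -372 = -35 + 372 = 337$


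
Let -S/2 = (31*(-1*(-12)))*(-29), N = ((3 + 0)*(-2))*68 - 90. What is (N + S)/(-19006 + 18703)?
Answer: -7026/101 ≈ -69.564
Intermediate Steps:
N = -498 (N = (3*(-2))*68 - 90 = -6*68 - 90 = -408 - 90 = -498)
S = 21576 (S = -2*31*(-1*(-12))*(-29) = -2*31*12*(-29) = -744*(-29) = -2*(-10788) = 21576)
(N + S)/(-19006 + 18703) = (-498 + 21576)/(-19006 + 18703) = 21078/(-303) = 21078*(-1/303) = -7026/101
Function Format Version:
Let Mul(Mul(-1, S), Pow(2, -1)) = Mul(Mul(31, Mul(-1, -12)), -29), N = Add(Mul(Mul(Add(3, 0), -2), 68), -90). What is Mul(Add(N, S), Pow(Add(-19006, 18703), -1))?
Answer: Rational(-7026, 101) ≈ -69.564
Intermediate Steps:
N = -498 (N = Add(Mul(Mul(3, -2), 68), -90) = Add(Mul(-6, 68), -90) = Add(-408, -90) = -498)
S = 21576 (S = Mul(-2, Mul(Mul(31, Mul(-1, -12)), -29)) = Mul(-2, Mul(Mul(31, 12), -29)) = Mul(-2, Mul(372, -29)) = Mul(-2, -10788) = 21576)
Mul(Add(N, S), Pow(Add(-19006, 18703), -1)) = Mul(Add(-498, 21576), Pow(Add(-19006, 18703), -1)) = Mul(21078, Pow(-303, -1)) = Mul(21078, Rational(-1, 303)) = Rational(-7026, 101)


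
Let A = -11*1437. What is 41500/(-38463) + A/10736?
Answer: -95775331/37539888 ≈ -2.5513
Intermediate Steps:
A = -15807
41500/(-38463) + A/10736 = 41500/(-38463) - 15807/10736 = 41500*(-1/38463) - 15807*1/10736 = -41500/38463 - 1437/976 = -95775331/37539888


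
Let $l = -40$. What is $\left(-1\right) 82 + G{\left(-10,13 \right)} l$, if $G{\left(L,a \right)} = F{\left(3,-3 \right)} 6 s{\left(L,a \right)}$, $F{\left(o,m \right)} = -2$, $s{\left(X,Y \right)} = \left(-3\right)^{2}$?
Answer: $4238$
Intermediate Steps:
$s{\left(X,Y \right)} = 9$
$G{\left(L,a \right)} = -108$ ($G{\left(L,a \right)} = \left(-2\right) 6 \cdot 9 = \left(-12\right) 9 = -108$)
$\left(-1\right) 82 + G{\left(-10,13 \right)} l = \left(-1\right) 82 - -4320 = -82 + 4320 = 4238$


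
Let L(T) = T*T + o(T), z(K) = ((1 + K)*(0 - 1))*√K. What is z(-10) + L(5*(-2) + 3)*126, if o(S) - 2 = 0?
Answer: 6426 + 9*I*√10 ≈ 6426.0 + 28.461*I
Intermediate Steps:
o(S) = 2 (o(S) = 2 + 0 = 2)
z(K) = √K*(-1 - K) (z(K) = ((1 + K)*(-1))*√K = (-1 - K)*√K = √K*(-1 - K))
L(T) = 2 + T² (L(T) = T*T + 2 = T² + 2 = 2 + T²)
z(-10) + L(5*(-2) + 3)*126 = √(-10)*(-1 - 1*(-10)) + (2 + (5*(-2) + 3)²)*126 = (I*√10)*(-1 + 10) + (2 + (-10 + 3)²)*126 = (I*√10)*9 + (2 + (-7)²)*126 = 9*I*√10 + (2 + 49)*126 = 9*I*√10 + 51*126 = 9*I*√10 + 6426 = 6426 + 9*I*√10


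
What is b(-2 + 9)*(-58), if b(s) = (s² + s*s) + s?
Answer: -6090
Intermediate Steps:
b(s) = s + 2*s² (b(s) = (s² + s²) + s = 2*s² + s = s + 2*s²)
b(-2 + 9)*(-58) = ((-2 + 9)*(1 + 2*(-2 + 9)))*(-58) = (7*(1 + 2*7))*(-58) = (7*(1 + 14))*(-58) = (7*15)*(-58) = 105*(-58) = -6090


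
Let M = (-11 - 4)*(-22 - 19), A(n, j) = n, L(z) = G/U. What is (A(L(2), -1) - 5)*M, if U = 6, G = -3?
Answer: -6765/2 ≈ -3382.5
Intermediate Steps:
L(z) = -½ (L(z) = -3/6 = -3*⅙ = -½)
M = 615 (M = -15*(-41) = 615)
(A(L(2), -1) - 5)*M = (-½ - 5)*615 = -11/2*615 = -6765/2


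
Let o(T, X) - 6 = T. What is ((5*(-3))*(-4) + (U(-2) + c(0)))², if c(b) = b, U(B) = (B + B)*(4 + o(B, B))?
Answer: 784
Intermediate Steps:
o(T, X) = 6 + T
U(B) = 2*B*(10 + B) (U(B) = (B + B)*(4 + (6 + B)) = (2*B)*(10 + B) = 2*B*(10 + B))
((5*(-3))*(-4) + (U(-2) + c(0)))² = ((5*(-3))*(-4) + (2*(-2)*(10 - 2) + 0))² = (-15*(-4) + (2*(-2)*8 + 0))² = (60 + (-32 + 0))² = (60 - 32)² = 28² = 784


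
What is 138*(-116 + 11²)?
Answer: 690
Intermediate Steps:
138*(-116 + 11²) = 138*(-116 + 121) = 138*5 = 690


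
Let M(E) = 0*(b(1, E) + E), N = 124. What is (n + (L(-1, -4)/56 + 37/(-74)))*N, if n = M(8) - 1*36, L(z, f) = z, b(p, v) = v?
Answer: -63395/14 ≈ -4528.2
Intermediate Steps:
M(E) = 0 (M(E) = 0*(E + E) = 0*(2*E) = 0)
n = -36 (n = 0 - 1*36 = 0 - 36 = -36)
(n + (L(-1, -4)/56 + 37/(-74)))*N = (-36 + (-1/56 + 37/(-74)))*124 = (-36 + (-1*1/56 + 37*(-1/74)))*124 = (-36 + (-1/56 - ½))*124 = (-36 - 29/56)*124 = -2045/56*124 = -63395/14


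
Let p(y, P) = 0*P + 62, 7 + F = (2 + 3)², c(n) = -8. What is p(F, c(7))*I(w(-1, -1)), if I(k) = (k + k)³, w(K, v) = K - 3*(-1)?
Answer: 3968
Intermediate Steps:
w(K, v) = 3 + K (w(K, v) = K + 3 = 3 + K)
I(k) = 8*k³ (I(k) = (2*k)³ = 8*k³)
F = 18 (F = -7 + (2 + 3)² = -7 + 5² = -7 + 25 = 18)
p(y, P) = 62 (p(y, P) = 0 + 62 = 62)
p(F, c(7))*I(w(-1, -1)) = 62*(8*(3 - 1)³) = 62*(8*2³) = 62*(8*8) = 62*64 = 3968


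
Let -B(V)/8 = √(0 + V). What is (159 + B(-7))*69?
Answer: 10971 - 552*I*√7 ≈ 10971.0 - 1460.5*I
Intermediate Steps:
B(V) = -8*√V (B(V) = -8*√(0 + V) = -8*√V)
(159 + B(-7))*69 = (159 - 8*I*√7)*69 = 10971 - 552*I*√7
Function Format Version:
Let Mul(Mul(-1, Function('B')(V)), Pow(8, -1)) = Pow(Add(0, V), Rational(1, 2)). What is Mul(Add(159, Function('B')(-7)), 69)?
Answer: Add(10971, Mul(-552, I, Pow(7, Rational(1, 2)))) ≈ Add(10971., Mul(-1460.5, I))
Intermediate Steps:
Function('B')(V) = Mul(-8, Pow(V, Rational(1, 2))) (Function('B')(V) = Mul(-8, Pow(Add(0, V), Rational(1, 2))) = Mul(-8, Pow(V, Rational(1, 2))))
Mul(Add(159, Function('B')(-7)), 69) = Mul(Add(159, Mul(-8, Pow(-7, Rational(1, 2)))), 69) = Mul(Add(159, Mul(-8, Mul(I, Pow(7, Rational(1, 2))))), 69) = Mul(Add(159, Mul(-8, I, Pow(7, Rational(1, 2)))), 69) = Add(10971, Mul(-552, I, Pow(7, Rational(1, 2))))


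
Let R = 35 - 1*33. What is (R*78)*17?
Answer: 2652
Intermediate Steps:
R = 2 (R = 35 - 33 = 2)
(R*78)*17 = (2*78)*17 = 156*17 = 2652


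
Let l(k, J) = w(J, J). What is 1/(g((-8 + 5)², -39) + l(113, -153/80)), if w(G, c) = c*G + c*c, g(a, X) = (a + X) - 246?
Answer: -3200/859791 ≈ -0.0037218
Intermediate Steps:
g(a, X) = -246 + X + a (g(a, X) = (X + a) - 246 = -246 + X + a)
w(G, c) = c² + G*c (w(G, c) = G*c + c² = c² + G*c)
l(k, J) = 2*J² (l(k, J) = J*(J + J) = J*(2*J) = 2*J²)
1/(g((-8 + 5)², -39) + l(113, -153/80)) = 1/((-246 - 39 + (-8 + 5)²) + 2*(-153/80)²) = 1/((-246 - 39 + (-3)²) + 2*(-153*1/80)²) = 1/((-246 - 39 + 9) + 2*(-153/80)²) = 1/(-276 + 2*(23409/6400)) = 1/(-276 + 23409/3200) = 1/(-859791/3200) = -3200/859791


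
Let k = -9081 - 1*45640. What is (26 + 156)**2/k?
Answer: -33124/54721 ≈ -0.60532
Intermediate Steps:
k = -54721 (k = -9081 - 45640 = -54721)
(26 + 156)**2/k = (26 + 156)**2/(-54721) = 182**2*(-1/54721) = 33124*(-1/54721) = -33124/54721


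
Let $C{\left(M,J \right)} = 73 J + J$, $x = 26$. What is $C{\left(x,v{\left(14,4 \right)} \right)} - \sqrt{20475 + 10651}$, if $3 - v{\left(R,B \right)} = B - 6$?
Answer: $370 - \sqrt{31126} \approx 193.57$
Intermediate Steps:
$v{\left(R,B \right)} = 9 - B$ ($v{\left(R,B \right)} = 3 - \left(B - 6\right) = 3 - \left(-6 + B\right) = 9 - B$)
$C{\left(M,J \right)} = 74 J$
$C{\left(x,v{\left(14,4 \right)} \right)} - \sqrt{20475 + 10651} = 74 \left(9 - 4\right) - \sqrt{20475 + 10651} = 74 \left(9 - 4\right) - \sqrt{31126} = 74 \cdot 5 - \sqrt{31126} = 370 - \sqrt{31126}$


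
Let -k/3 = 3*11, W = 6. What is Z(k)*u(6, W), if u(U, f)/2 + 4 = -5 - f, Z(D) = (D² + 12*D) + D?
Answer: -255420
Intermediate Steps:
k = -99 (k = -9*11 = -3*33 = -99)
Z(D) = D² + 13*D
u(U, f) = -18 - 2*f (u(U, f) = -8 + 2*(-5 - f) = -8 + (-10 - 2*f) = -18 - 2*f)
Z(k)*u(6, W) = (-99*(13 - 99))*(-18 - 2*6) = (-99*(-86))*(-18 - 12) = 8514*(-30) = -255420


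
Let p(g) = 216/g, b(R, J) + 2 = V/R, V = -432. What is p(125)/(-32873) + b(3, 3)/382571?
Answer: -682567586/1572032060375 ≈ -0.00043419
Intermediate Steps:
b(R, J) = -2 - 432/R
p(125)/(-32873) + b(3, 3)/382571 = (216/125)/(-32873) + (-2 - 432/3)/382571 = (216*(1/125))*(-1/32873) + (-2 - 432*⅓)*(1/382571) = (216/125)*(-1/32873) + (-2 - 144)*(1/382571) = -216/4109125 - 146*1/382571 = -216/4109125 - 146/382571 = -682567586/1572032060375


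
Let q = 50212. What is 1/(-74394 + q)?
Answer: -1/24182 ≈ -4.1353e-5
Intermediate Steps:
1/(-74394 + q) = 1/(-74394 + 50212) = 1/(-24182) = -1/24182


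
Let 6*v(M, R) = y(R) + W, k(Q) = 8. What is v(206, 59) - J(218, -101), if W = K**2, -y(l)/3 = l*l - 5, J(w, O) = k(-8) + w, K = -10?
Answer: -5842/3 ≈ -1947.3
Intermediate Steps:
J(w, O) = 8 + w
y(l) = 15 - 3*l**2 (y(l) = -3*(l*l - 5) = -3*(l**2 - 5) = -3*(-5 + l**2) = 15 - 3*l**2)
W = 100 (W = (-10)**2 = 100)
v(M, R) = 115/6 - R**2/2 (v(M, R) = ((15 - 3*R**2) + 100)/6 = (115 - 3*R**2)/6 = 115/6 - R**2/2)
v(206, 59) - J(218, -101) = (115/6 - 1/2*59**2) - (8 + 218) = (115/6 - 1/2*3481) - 1*226 = (115/6 - 3481/2) - 226 = -5164/3 - 226 = -5842/3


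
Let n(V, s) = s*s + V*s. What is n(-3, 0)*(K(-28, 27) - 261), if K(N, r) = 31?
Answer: 0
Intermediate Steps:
n(V, s) = s² + V*s
n(-3, 0)*(K(-28, 27) - 261) = (0*(-3 + 0))*(31 - 261) = (0*(-3))*(-230) = 0*(-230) = 0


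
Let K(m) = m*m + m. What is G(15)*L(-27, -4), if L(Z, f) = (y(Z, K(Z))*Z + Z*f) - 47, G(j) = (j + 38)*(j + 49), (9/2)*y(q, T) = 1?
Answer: 186560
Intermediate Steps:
K(m) = m + m² (K(m) = m² + m = m + m²)
y(q, T) = 2/9 (y(q, T) = (2/9)*1 = 2/9)
G(j) = (38 + j)*(49 + j)
L(Z, f) = -47 + 2*Z/9 + Z*f (L(Z, f) = (2*Z/9 + Z*f) - 47 = -47 + 2*Z/9 + Z*f)
G(15)*L(-27, -4) = (1862 + 15² + 87*15)*(-47 + (2/9)*(-27) - 27*(-4)) = (1862 + 225 + 1305)*(-47 - 6 + 108) = 3392*55 = 186560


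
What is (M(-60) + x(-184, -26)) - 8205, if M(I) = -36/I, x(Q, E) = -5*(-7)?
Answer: -40847/5 ≈ -8169.4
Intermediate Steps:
x(Q, E) = 35
(M(-60) + x(-184, -26)) - 8205 = (-36/(-60) + 35) - 8205 = (-36*(-1/60) + 35) - 8205 = (⅗ + 35) - 8205 = 178/5 - 8205 = -40847/5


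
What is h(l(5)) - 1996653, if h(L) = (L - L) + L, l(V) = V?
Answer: -1996648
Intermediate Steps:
h(L) = L (h(L) = 0 + L = L)
h(l(5)) - 1996653 = 5 - 1996653 = -1996648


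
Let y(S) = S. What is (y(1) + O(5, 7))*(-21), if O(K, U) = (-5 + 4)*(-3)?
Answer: -84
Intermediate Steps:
O(K, U) = 3 (O(K, U) = -1*(-3) = 3)
(y(1) + O(5, 7))*(-21) = (1 + 3)*(-21) = 4*(-21) = -84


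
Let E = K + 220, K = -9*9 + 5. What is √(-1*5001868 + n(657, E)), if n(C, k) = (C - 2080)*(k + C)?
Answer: I*√6141691 ≈ 2478.2*I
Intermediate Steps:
K = -76 (K = -81 + 5 = -76)
E = 144 (E = -76 + 220 = 144)
n(C, k) = (-2080 + C)*(C + k)
√(-1*5001868 + n(657, E)) = √(-1*5001868 + (657² - 2080*657 - 2080*144 + 657*144)) = √(-5001868 + (431649 - 1366560 - 299520 + 94608)) = √(-5001868 - 1139823) = √(-6141691) = I*√6141691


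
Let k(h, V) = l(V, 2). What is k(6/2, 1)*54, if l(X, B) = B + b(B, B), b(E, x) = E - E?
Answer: 108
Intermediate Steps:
b(E, x) = 0
l(X, B) = B (l(X, B) = B + 0 = B)
k(h, V) = 2
k(6/2, 1)*54 = 2*54 = 108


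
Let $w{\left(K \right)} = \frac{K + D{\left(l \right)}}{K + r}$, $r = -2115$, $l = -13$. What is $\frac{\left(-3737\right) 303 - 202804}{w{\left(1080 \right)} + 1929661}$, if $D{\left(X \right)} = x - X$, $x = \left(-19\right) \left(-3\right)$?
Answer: $- \frac{12016035}{17366939} \approx -0.69189$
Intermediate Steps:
$x = 57$
$D{\left(X \right)} = 57 - X$
$w{\left(K \right)} = \frac{70 + K}{-2115 + K}$ ($w{\left(K \right)} = \frac{K + \left(57 - -13\right)}{K - 2115} = \frac{K + \left(57 + 13\right)}{-2115 + K} = \frac{K + 70}{-2115 + K} = \frac{70 + K}{-2115 + K}$)
$\frac{\left(-3737\right) 303 - 202804}{w{\left(1080 \right)} + 1929661} = \frac{\left(-3737\right) 303 - 202804}{\frac{70 + 1080}{-2115 + 1080} + 1929661} = \frac{-1132311 - 202804}{\frac{1}{-1035} \cdot 1150 + 1929661} = - \frac{1335115}{\left(- \frac{1}{1035}\right) 1150 + 1929661} = - \frac{1335115}{- \frac{10}{9} + 1929661} = - \frac{1335115}{\frac{17366939}{9}} = \left(-1335115\right) \frac{9}{17366939} = - \frac{12016035}{17366939}$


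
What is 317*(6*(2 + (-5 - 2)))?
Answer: -9510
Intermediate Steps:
317*(6*(2 + (-5 - 2))) = 317*(6*(2 - 7)) = 317*(6*(-5)) = 317*(-30) = -9510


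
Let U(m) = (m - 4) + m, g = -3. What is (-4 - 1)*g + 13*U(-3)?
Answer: -115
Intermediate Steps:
U(m) = -4 + 2*m (U(m) = (-4 + m) + m = -4 + 2*m)
(-4 - 1)*g + 13*U(-3) = (-4 - 1)*(-3) + 13*(-4 + 2*(-3)) = -5*(-3) + 13*(-4 - 6) = 15 + 13*(-10) = 15 - 130 = -115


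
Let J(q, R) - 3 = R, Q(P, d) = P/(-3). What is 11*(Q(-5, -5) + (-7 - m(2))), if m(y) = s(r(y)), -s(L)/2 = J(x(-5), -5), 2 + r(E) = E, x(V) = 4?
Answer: -308/3 ≈ -102.67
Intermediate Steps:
Q(P, d) = -P/3 (Q(P, d) = P*(-⅓) = -P/3)
r(E) = -2 + E
J(q, R) = 3 + R
s(L) = 4 (s(L) = -2*(3 - 5) = -2*(-2) = 4)
m(y) = 4
11*(Q(-5, -5) + (-7 - m(2))) = 11*(-⅓*(-5) + (-7 - 1*4)) = 11*(5/3 + (-7 - 4)) = 11*(5/3 - 11) = 11*(-28/3) = -308/3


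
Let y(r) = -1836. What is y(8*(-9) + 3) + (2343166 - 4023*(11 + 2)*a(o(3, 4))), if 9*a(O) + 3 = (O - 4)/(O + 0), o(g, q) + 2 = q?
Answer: 2364574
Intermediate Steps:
o(g, q) = -2 + q
a(O) = -1/3 + (-4 + O)/(9*O) (a(O) = -1/3 + ((O - 4)/(O + 0))/9 = -1/3 + ((-4 + O)/O)/9 = -1/3 + (-4 + O)/(9*O))
y(8*(-9) + 3) + (2343166 - 4023*(11 + 2)*a(o(3, 4))) = -1836 + (2343166 - 4023*(11 + 2)*(2*(-2 - (-2 + 4))/(9*(-2 + 4)))) = -1836 + (2343166 - 4023*13*((2/9)*(-2 - 1*2)/2)) = -1836 + (2343166 - 4023*13*((2/9)*(1/2)*(-2 - 2))) = -1836 + (2343166 - 4023*13*((2/9)*(1/2)*(-4))) = -1836 + (2343166 - 4023*13*(-4/9)) = -1836 + (2343166 - 4023*(-52)/9) = -1836 + (2343166 - 1*(-23244)) = -1836 + (2343166 + 23244) = -1836 + 2366410 = 2364574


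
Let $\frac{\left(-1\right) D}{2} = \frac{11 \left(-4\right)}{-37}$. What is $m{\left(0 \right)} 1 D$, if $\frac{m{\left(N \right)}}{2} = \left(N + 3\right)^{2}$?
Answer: $- \frac{1584}{37} \approx -42.811$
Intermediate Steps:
$m{\left(N \right)} = 2 \left(3 + N\right)^{2}$ ($m{\left(N \right)} = 2 \left(N + 3\right)^{2} = 2 \left(3 + N\right)^{2}$)
$D = - \frac{88}{37}$ ($D = - 2 \frac{11 \left(-4\right)}{-37} = - 2 \left(\left(-44\right) \left(- \frac{1}{37}\right)\right) = \left(-2\right) \frac{44}{37} = - \frac{88}{37} \approx -2.3784$)
$m{\left(0 \right)} 1 D = 2 \left(3 + 0\right)^{2} \cdot 1 \left(- \frac{88}{37}\right) = 2 \cdot 3^{2} \cdot 1 \left(- \frac{88}{37}\right) = 2 \cdot 9 \cdot 1 \left(- \frac{88}{37}\right) = 18 \cdot 1 \left(- \frac{88}{37}\right) = 18 \left(- \frac{88}{37}\right) = - \frac{1584}{37}$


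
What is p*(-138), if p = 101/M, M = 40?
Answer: -6969/20 ≈ -348.45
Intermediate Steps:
p = 101/40 ≈ 2.5250
p*(-138) = (101/40)*(-138) = -6969/20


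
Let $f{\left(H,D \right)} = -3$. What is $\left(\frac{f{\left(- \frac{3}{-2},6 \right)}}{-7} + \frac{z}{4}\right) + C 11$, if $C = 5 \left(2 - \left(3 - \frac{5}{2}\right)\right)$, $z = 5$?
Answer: $\frac{2357}{28} \approx 84.179$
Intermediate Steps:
$C = \frac{15}{2}$ ($C = 5 \left(2 + \left(5 \cdot \frac{1}{2} - 3\right)\right) = 5 \left(2 + \left(\frac{5}{2} - 3\right)\right) = 5 \left(2 - \frac{1}{2}\right) = 5 \cdot \frac{3}{2} = \frac{15}{2} \approx 7.5$)
$\left(\frac{f{\left(- \frac{3}{-2},6 \right)}}{-7} + \frac{z}{4}\right) + C 11 = \left(- \frac{3}{-7} + \frac{5}{4}\right) + \frac{15}{2} \cdot 11 = \left(\left(-3\right) \left(- \frac{1}{7}\right) + 5 \cdot \frac{1}{4}\right) + \frac{165}{2} = \left(\frac{3}{7} + \frac{5}{4}\right) + \frac{165}{2} = \frac{47}{28} + \frac{165}{2} = \frac{2357}{28}$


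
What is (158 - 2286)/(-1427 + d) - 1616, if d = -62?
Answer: -2404096/1489 ≈ -1614.6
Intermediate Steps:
(158 - 2286)/(-1427 + d) - 1616 = (158 - 2286)/(-1427 - 62) - 1616 = -2128/(-1489) - 1616 = -2128*(-1/1489) - 1616 = 2128/1489 - 1616 = -2404096/1489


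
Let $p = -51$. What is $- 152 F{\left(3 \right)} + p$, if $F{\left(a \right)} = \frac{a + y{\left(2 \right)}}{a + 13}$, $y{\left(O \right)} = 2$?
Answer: $- \frac{197}{2} \approx -98.5$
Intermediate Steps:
$F{\left(a \right)} = \frac{2 + a}{13 + a}$ ($F{\left(a \right)} = \frac{a + 2}{a + 13} = \frac{2 + a}{13 + a}$)
$- 152 F{\left(3 \right)} + p = - 152 \frac{2 + 3}{13 + 3} - 51 = - 152 \cdot \frac{1}{16} \cdot 5 - 51 = \left(-152\right) \frac{5}{16} - 51 = - \frac{95}{2} - 51 = - \frac{197}{2}$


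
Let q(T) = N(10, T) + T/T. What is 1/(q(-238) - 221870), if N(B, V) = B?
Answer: -1/221859 ≈ -4.5074e-6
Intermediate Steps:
q(T) = 11 (q(T) = 10 + T/T = 10 + 1 = 11)
1/(q(-238) - 221870) = 1/(11 - 221870) = 1/(-221859) = -1/221859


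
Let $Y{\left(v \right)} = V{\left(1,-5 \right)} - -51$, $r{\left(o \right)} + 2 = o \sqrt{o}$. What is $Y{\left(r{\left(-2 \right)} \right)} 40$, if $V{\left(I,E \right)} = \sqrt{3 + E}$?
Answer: $2040 + 40 i \sqrt{2} \approx 2040.0 + 56.569 i$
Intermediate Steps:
$r{\left(o \right)} = -2 + o^{\frac{3}{2}}$ ($r{\left(o \right)} = -2 + o \sqrt{o} = -2 + o^{\frac{3}{2}}$)
$Y{\left(v \right)} = 51 + i \sqrt{2}$ ($Y{\left(v \right)} = \sqrt{3 - 5} - -51 = \sqrt{-2} + 51 = i \sqrt{2} + 51 = 51 + i \sqrt{2}$)
$Y{\left(r{\left(-2 \right)} \right)} 40 = \left(51 + i \sqrt{2}\right) 40 = 2040 + 40 i \sqrt{2}$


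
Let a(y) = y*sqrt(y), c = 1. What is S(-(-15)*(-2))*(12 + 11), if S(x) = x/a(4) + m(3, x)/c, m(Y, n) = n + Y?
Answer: -2829/4 ≈ -707.25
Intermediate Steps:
m(Y, n) = Y + n
a(y) = y**(3/2)
S(x) = 3 + 9*x/8 (S(x) = x/(4**(3/2)) + (3 + x)/1 = x/8 + (3 + x)*1 = x*(1/8) + (3 + x) = x/8 + (3 + x) = 3 + 9*x/8)
S(-(-15)*(-2))*(12 + 11) = (3 + 9*(-(-15)*(-2))/8)*(12 + 11) = (3 + 9*(-3*10)/8)*23 = (3 + (9/8)*(-30))*23 = (3 - 135/4)*23 = -123/4*23 = -2829/4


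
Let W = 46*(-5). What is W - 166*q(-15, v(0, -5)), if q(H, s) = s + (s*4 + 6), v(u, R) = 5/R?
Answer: -396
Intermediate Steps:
W = -230
q(H, s) = 6 + 5*s (q(H, s) = s + (4*s + 6) = s + (6 + 4*s) = 6 + 5*s)
W - 166*q(-15, v(0, -5)) = -230 - 166*(6 + 5*(5/(-5))) = -230 - 166*(6 + 5*(5*(-⅕))) = -230 - 166*(6 + 5*(-1)) = -230 - 166*(6 - 5) = -230 - 166*1 = -230 - 166 = -396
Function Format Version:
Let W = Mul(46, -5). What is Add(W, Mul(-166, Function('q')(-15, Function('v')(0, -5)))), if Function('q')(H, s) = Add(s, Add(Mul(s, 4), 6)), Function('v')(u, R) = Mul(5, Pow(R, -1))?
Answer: -396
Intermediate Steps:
W = -230
Function('q')(H, s) = Add(6, Mul(5, s)) (Function('q')(H, s) = Add(s, Add(Mul(4, s), 6)) = Add(s, Add(6, Mul(4, s))) = Add(6, Mul(5, s)))
Add(W, Mul(-166, Function('q')(-15, Function('v')(0, -5)))) = Add(-230, Mul(-166, Add(6, Mul(5, Mul(5, Pow(-5, -1)))))) = Add(-230, Mul(-166, Add(6, Mul(5, Mul(5, Rational(-1, 5)))))) = Add(-230, Mul(-166, Add(6, Mul(5, -1)))) = Add(-230, Mul(-166, Add(6, -5))) = Add(-230, Mul(-166, 1)) = Add(-230, -166) = -396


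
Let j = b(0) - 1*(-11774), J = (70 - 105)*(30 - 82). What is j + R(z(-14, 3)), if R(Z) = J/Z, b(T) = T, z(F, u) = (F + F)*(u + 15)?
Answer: 211867/18 ≈ 11770.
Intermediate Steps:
z(F, u) = 2*F*(15 + u) (z(F, u) = (2*F)*(15 + u) = 2*F*(15 + u))
J = 1820 (J = -35*(-52) = 1820)
j = 11774 (j = 0 - 1*(-11774) = 0 + 11774 = 11774)
R(Z) = 1820/Z
j + R(z(-14, 3)) = 11774 + 1820/((2*(-14)*(15 + 3))) = 11774 + 1820/((2*(-14)*18)) = 11774 + 1820/(-504) = 11774 + 1820*(-1/504) = 11774 - 65/18 = 211867/18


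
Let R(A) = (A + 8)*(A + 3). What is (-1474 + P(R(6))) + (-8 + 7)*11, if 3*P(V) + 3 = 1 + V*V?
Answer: 11419/3 ≈ 3806.3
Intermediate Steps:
R(A) = (3 + A)*(8 + A) (R(A) = (8 + A)*(3 + A) = (3 + A)*(8 + A))
P(V) = -2/3 + V**2/3 (P(V) = -1 + (1 + V*V)/3 = -1 + (1 + V**2)/3 = -1 + (1/3 + V**2/3) = -2/3 + V**2/3)
(-1474 + P(R(6))) + (-8 + 7)*11 = (-1474 + (-2/3 + (24 + 6**2 + 11*6)**2/3)) + (-8 + 7)*11 = (-1474 + (-2/3 + (24 + 36 + 66)**2/3)) - 1*11 = (-1474 + (-2/3 + (1/3)*126**2)) - 11 = (-1474 + (-2/3 + (1/3)*15876)) - 11 = (-1474 + (-2/3 + 5292)) - 11 = (-1474 + 15874/3) - 11 = 11452/3 - 11 = 11419/3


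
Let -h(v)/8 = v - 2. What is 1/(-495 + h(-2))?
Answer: -1/463 ≈ -0.0021598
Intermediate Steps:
h(v) = 16 - 8*v (h(v) = -8*(v - 2) = -8*(-2 + v) = 16 - 8*v)
1/(-495 + h(-2)) = 1/(-495 + (16 - 8*(-2))) = 1/(-495 + (16 + 16)) = 1/(-495 + 32) = 1/(-463) = -1/463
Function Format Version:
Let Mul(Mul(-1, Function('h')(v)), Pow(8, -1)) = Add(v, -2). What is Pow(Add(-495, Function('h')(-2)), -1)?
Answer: Rational(-1, 463) ≈ -0.0021598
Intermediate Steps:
Function('h')(v) = Add(16, Mul(-8, v)) (Function('h')(v) = Mul(-8, Add(v, -2)) = Mul(-8, Add(-2, v)) = Add(16, Mul(-8, v)))
Pow(Add(-495, Function('h')(-2)), -1) = Pow(Add(-495, Add(16, Mul(-8, -2))), -1) = Pow(Add(-495, Add(16, 16)), -1) = Pow(Add(-495, 32), -1) = Pow(-463, -1) = Rational(-1, 463)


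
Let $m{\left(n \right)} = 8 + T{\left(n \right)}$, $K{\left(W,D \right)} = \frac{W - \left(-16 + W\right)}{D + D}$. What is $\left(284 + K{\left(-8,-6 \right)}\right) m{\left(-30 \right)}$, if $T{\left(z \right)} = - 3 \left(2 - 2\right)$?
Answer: $\frac{6784}{3} \approx 2261.3$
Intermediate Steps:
$T{\left(z \right)} = 0$ ($T{\left(z \right)} = \left(-3\right) 0 = 0$)
$K{\left(W,D \right)} = \frac{8}{D}$ ($K{\left(W,D \right)} = \frac{16}{2 D} = 16 \frac{1}{2 D} = \frac{8}{D}$)
$m{\left(n \right)} = 8$ ($m{\left(n \right)} = 8 + 0 = 8$)
$\left(284 + K{\left(-8,-6 \right)}\right) m{\left(-30 \right)} = \left(284 + \frac{8}{-6}\right) 8 = \left(284 + 8 \left(- \frac{1}{6}\right)\right) 8 = \left(284 - \frac{4}{3}\right) 8 = \frac{848}{3} \cdot 8 = \frac{6784}{3}$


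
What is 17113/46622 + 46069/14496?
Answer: 1197949483/337916256 ≈ 3.5451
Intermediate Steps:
17113/46622 + 46069/14496 = 1197949483/337916256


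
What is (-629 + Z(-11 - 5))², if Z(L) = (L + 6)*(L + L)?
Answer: 95481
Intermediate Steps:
Z(L) = 2*L*(6 + L) (Z(L) = (6 + L)*(2*L) = 2*L*(6 + L))
(-629 + Z(-11 - 5))² = (-629 + 2*(-11 - 5)*(6 + (-11 - 5)))² = (-629 + 2*(-16)*(6 - 16))² = (-629 + 2*(-16)*(-10))² = (-629 + 320)² = (-309)² = 95481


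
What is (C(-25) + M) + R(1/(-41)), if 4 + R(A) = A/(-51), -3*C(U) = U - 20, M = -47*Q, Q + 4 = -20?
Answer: 2381650/2091 ≈ 1139.0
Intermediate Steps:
Q = -24 (Q = -4 - 20 = -24)
M = 1128 (M = -47*(-24) = 1128)
C(U) = 20/3 - U/3 (C(U) = -(U - 20)/3 = -(-20 + U)/3 = 20/3 - U/3)
R(A) = -4 - A/51 (R(A) = -4 + A/(-51) = -4 + A*(-1/51) = -4 - A/51)
(C(-25) + M) + R(1/(-41)) = ((20/3 - ⅓*(-25)) + 1128) + (-4 - 1/51/(-41)) = ((20/3 + 25/3) + 1128) + (-4 - 1/51*(-1/41)) = (15 + 1128) + (-4 + 1/2091) = 1143 - 8363/2091 = 2381650/2091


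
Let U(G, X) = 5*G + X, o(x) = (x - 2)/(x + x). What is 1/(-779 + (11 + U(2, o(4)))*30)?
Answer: -2/283 ≈ -0.0070671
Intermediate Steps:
o(x) = (-2 + x)/(2*x) (o(x) = (-2 + x)/((2*x)) = (-2 + x)*(1/(2*x)) = (-2 + x)/(2*x))
U(G, X) = X + 5*G
1/(-779 + (11 + U(2, o(4)))*30) = 1/(-779 + (11 + ((½)*(-2 + 4)/4 + 5*2))*30) = 1/(-779 + (11 + ((½)*(¼)*2 + 10))*30) = 1/(-779 + (11 + (¼ + 10))*30) = 1/(-779 + (11 + 41/4)*30) = 1/(-779 + (85/4)*30) = 1/(-779 + 1275/2) = 1/(-283/2) = -2/283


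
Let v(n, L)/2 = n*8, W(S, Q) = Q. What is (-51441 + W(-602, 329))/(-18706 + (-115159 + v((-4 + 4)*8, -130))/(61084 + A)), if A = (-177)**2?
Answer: 4723413256/1728792737 ≈ 2.7322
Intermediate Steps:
A = 31329
v(n, L) = 16*n (v(n, L) = 2*(n*8) = 2*(8*n) = 16*n)
(-51441 + W(-602, 329))/(-18706 + (-115159 + v((-4 + 4)*8, -130))/(61084 + A)) = (-51441 + 329)/(-18706 + (-115159 + 16*((-4 + 4)*8))/(61084 + 31329)) = -51112/(-18706 + (-115159 + 16*(0*8))/92413) = -51112/(-18706 + (-115159 + 16*0)*(1/92413)) = -51112/(-18706 + (-115159 + 0)*(1/92413)) = -51112/(-18706 - 115159*1/92413) = -51112/(-18706 - 115159/92413) = -51112/(-1728792737/92413) = -51112*(-92413/1728792737) = 4723413256/1728792737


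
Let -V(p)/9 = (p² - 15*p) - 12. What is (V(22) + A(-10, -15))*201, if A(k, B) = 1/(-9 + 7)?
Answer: -513957/2 ≈ -2.5698e+5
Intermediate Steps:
V(p) = 108 - 9*p² + 135*p (V(p) = -9*((p² - 15*p) - 12) = -9*(-12 + p² - 15*p) = 108 - 9*p² + 135*p)
A(k, B) = -½ (A(k, B) = 1/(-2) = -½)
(V(22) + A(-10, -15))*201 = ((108 - 9*22² + 135*22) - ½)*201 = ((108 - 9*484 + 2970) - ½)*201 = ((108 - 4356 + 2970) - ½)*201 = (-1278 - ½)*201 = -2557/2*201 = -513957/2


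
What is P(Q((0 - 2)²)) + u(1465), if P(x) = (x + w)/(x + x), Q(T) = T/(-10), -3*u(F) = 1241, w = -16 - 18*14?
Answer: -469/6 ≈ -78.167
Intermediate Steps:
w = -268 (w = -16 - 252 = -268)
u(F) = -1241/3 (u(F) = -⅓*1241 = -1241/3)
Q(T) = -T/10 (Q(T) = T*(-⅒) = -T/10)
P(x) = (-268 + x)/(2*x) (P(x) = (x - 268)/(x + x) = (-268 + x)/((2*x)) = (-268 + x)*(1/(2*x)) = (-268 + x)/(2*x))
P(Q((0 - 2)²)) + u(1465) = (-268 - (0 - 2)²/10)/(2*((-(0 - 2)²/10))) - 1241/3 = (-268 - ⅒*(-2)²)/(2*((-⅒*(-2)²))) - 1241/3 = (-268 - ⅒*4)/(2*((-⅒*4))) - 1241/3 = (-268 - ⅖)/(2*(-⅖)) - 1241/3 = (½)*(-5/2)*(-1342/5) - 1241/3 = 671/2 - 1241/3 = -469/6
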